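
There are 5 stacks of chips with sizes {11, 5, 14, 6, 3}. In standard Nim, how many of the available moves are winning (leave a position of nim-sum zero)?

3

Nim-sum: 11 ^ 5 ^ 14 ^ 6 ^ 3 = 5.
The overall nim-sum is X = 5. A stack of size p has a winning move iff p XOR X < p (reduce it to p XOR X).
  11: 11 XOR 5 = 14 ≥ 11 — no move.
  5: 5 XOR 5 = 0 < 5 — winning move (to 0).
  14: 14 XOR 5 = 11 < 14 — winning move (to 11).
  6: 6 XOR 5 = 3 < 6 — winning move (to 3).
  3: 3 XOR 5 = 6 ≥ 3 — no move.
That gives 3 winning moves.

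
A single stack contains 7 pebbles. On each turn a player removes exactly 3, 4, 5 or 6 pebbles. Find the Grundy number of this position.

2

Build the Grundy sequence with g(k) = mex{g(k−s) : s ∈ {3, 4, 5, 6}, s ≤ k}:
k:     0  1  2  3  4  5  6  7
g(k):  0  0  0  1  1  1  2  2
So g(7) = 2.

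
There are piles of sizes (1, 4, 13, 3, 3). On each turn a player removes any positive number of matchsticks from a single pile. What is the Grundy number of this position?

8

Nim-sum: 1 ^ 4 ^ 13 ^ 3 ^ 3 = 8.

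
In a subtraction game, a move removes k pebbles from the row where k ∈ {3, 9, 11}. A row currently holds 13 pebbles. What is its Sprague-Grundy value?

2

Compute g(0), g(1), … for moves {3, 9, 11}:
g(0) = mex{} = 0
g(1) = mex{} = 0
g(2) = mex{} = 0
g(3) = mex{0} = 1
g(4) = mex{0} = 1
g(5) = mex{0} = 1
g(6) = mex{1} = 0
g(7) = mex{1} = 0
g(8) = mex{1} = 0
g(9) = mex{0} = 1
g(10) = mex{0} = 1
g(11) = mex{0} = 1
g(12) = mex{0,1} = 2
g(13) = mex{0,1} = 2
So g(13) = 2.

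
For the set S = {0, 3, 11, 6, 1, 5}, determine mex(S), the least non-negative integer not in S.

2

The values 0, 1 are all present; 2 is the first non-negative integer missing from the set.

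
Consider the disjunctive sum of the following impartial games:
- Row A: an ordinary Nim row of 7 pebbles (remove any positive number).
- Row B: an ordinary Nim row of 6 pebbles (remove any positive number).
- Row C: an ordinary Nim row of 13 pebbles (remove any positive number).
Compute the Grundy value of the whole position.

12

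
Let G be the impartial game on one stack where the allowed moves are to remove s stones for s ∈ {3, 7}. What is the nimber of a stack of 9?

1

Grundy values for subtraction set {3, 7}:
g(0) = mex{} = 0
g(1) = mex{} = 0
g(2) = mex{} = 0
g(3) = mex{0} = 1
g(4) = mex{0} = 1
g(5) = mex{0} = 1
g(6) = mex{1} = 0
g(7) = mex{0,1} = 2
g(8) = mex{0,1} = 2
g(9) = mex{0} = 1
So g(9) = 1.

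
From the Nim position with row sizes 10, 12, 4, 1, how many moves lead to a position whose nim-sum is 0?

Nim-sum: 10 ^ 12 ^ 4 ^ 1 = 3.
The overall nim-sum is X = 3. A row of size p has a winning move iff p XOR X < p (reduce it to p XOR X).
  10: 10 XOR 3 = 9 < 10 — winning move (to 9).
  12: 12 XOR 3 = 15 ≥ 12 — no move.
  4: 4 XOR 3 = 7 ≥ 4 — no move.
  1: 1 XOR 3 = 2 ≥ 1 — no move.
That gives 1 winning move.

1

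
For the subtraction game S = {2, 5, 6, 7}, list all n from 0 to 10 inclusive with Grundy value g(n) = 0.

Compute g(0), g(1), … for moves {2, 5, 6, 7}:
g(0) = mex{} = 0
g(1) = mex{} = 0
g(2) = mex{0} = 1
g(3) = mex{0} = 1
g(4) = mex{1} = 0
g(5) = mex{0,1} = 2
g(6) = mex{0} = 1
g(7) = mex{0,1,2} = 3
g(8) = mex{0,1} = 2
g(9) = mex{0,1,3} = 2
g(10) = mex{0,1,2} = 3
The P-positions (g = 0) in 0..10 are 0, 1, 4.

0, 1, 4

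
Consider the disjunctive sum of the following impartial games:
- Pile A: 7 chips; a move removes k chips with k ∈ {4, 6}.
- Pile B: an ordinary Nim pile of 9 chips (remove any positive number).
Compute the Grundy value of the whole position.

Build the Grundy sequence for pile A with g(k) = mex{g(k−s) : s ∈ {4, 6}, s ≤ k}:
k:     0  1  2  3  4  5  6  7
g(k):  0  0  0  0  1  1  1  1
So g(7) = 1.
Pile B is a plain Nim pile of size 9, so its Grundy value is 9.
The value of a disjunctive sum is the nim-sum of the parts.
Combined value = 1 XOR 9 = 8.

8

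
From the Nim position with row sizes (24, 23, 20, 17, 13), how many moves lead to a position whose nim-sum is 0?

Nim-sum: 24 XOR 23 XOR 20 XOR 17 XOR 13 = 7.
The overall nim-sum is X = 7. A row of size p has a winning move iff p XOR X < p (reduce it to p XOR X).
  24: 24 XOR 7 = 31 ≥ 24 — no move.
  23: 23 XOR 7 = 16 < 23 — winning move (to 16).
  20: 20 XOR 7 = 19 < 20 — winning move (to 19).
  17: 17 XOR 7 = 22 ≥ 17 — no move.
  13: 13 XOR 7 = 10 < 13 — winning move (to 10).
That gives 3 winning moves.

3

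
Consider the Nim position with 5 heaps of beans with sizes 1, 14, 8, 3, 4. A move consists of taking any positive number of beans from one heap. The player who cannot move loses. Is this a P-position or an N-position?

P-position

Compute the nim-sum pairwise:
1 ⊕ 14 = 15
15 ⊕ 8 = 7
7 ⊕ 3 = 4
4 ⊕ 4 = 0
The nim-sum is 0, so this is a P-position: the player to move is in a losing position under optimal play.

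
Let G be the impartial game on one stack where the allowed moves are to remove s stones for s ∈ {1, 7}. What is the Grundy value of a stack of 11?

1

Compute g(0), g(1), … for moves {1, 7}:
k:     0  1  2  3  4  5  6  7  8  9 10 11
g(k):  0  1  0  1  0  1  0  1  0  1  0  1
So g(11) = 1.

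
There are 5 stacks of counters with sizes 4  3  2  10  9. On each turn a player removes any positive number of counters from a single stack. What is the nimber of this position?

6

Nim-sum: 4 ^ 3 ^ 2 ^ 10 ^ 9 = 6.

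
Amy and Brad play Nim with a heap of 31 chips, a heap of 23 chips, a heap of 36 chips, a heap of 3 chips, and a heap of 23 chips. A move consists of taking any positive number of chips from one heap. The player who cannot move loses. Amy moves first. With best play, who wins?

Write each in binary and XOR column by column:
  011111  (31)
  010111  (23)
  100100  (36)
  000011  (3)
  010111  (23)
  ------
  111000  (56)
The nim-sum is 56 ≠ 0, so this is an N-position: the player to move can win; Amy has a winning move.

Amy wins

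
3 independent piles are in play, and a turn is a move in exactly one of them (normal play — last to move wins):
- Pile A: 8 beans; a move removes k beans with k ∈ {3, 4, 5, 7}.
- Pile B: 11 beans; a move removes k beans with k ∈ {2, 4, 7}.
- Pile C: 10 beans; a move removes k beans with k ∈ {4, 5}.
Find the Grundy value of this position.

3

Build the Grundy sequence for pile A with g(k) = mex{g(k−s) : s ∈ {3, 4, 5, 7}, s ≤ k}:
k:     0  1  2  3  4  5  6  7  8
g(k):  0  0  0  1  1  1  2  2  2
So g(8) = 2.
Grundy values for pile B (subtraction set {2, 4, 7}):
k:     0  1  2  3  4  5  6  7  8  9 10 11
g(k):  0  0  1  1  2  2  0  3  1  0  2  1
So g(11) = 1.
Grundy values for pile C (subtraction set {4, 5}):
g(0) = mex{} = 0
g(1) = mex{} = 0
g(2) = mex{} = 0
g(3) = mex{} = 0
g(4) = mex{0} = 1
g(5) = mex{0} = 1
g(6) = mex{0} = 1
g(7) = mex{0} = 1
g(8) = mex{0,1} = 2
g(9) = mex{1} = 0
g(10) = mex{1} = 0
So g(10) = 0.
By the Sprague-Grundy theorem, the Grundy value of a sum of independent games is the XOR of the component values.
Combined value = 2 XOR 1 XOR 0 = 3.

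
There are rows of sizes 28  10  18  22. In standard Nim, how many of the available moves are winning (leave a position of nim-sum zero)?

3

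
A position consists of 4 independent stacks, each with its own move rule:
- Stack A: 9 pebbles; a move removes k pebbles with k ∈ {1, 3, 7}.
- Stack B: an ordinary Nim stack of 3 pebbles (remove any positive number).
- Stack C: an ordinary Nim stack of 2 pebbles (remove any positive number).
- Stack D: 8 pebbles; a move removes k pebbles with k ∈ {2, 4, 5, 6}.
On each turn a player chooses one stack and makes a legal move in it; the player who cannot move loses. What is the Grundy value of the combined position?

Grundy values for stack A (subtraction set {1, 3, 7}):
g(0) = mex{} = 0
g(1) = mex{0} = 1
g(2) = mex{1} = 0
g(3) = mex{0} = 1
g(4) = mex{1} = 0
g(5) = mex{0} = 1
g(6) = mex{1} = 0
g(7) = mex{0} = 1
g(8) = mex{1} = 0
g(9) = mex{0} = 1
So g(9) = 1.
Stack B is a plain Nim stack of size 3, so its Grundy value is 3.
Stack C is a plain Nim stack of size 2, so its Grundy value is 2.
Grundy values for stack D (subtraction set {2, 4, 5, 6}):
k:     0  1  2  3  4  5  6  7  8
g(k):  0  0  1  1  2  2  3  3  0
So g(8) = 0.
The value of a disjunctive sum is the nim-sum of the parts.
Combined value = 1 ⊕ 3 ⊕ 2 ⊕ 0 = 0.

0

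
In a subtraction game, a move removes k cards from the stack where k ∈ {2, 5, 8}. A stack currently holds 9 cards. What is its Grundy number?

Build the Grundy sequence with g(k) = mex{g(k−s) : s ∈ {2, 5, 8}, s ≤ k}:
k:     0  1  2  3  4  5  6  7  8  9
g(k):  0  0  1  1  0  2  1  0  2  1
So g(9) = 1.

1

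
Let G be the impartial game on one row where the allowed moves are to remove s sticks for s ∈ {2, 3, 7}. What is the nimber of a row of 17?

Compute g(0), g(1), … for moves {2, 3, 7}:
k:     0  1  2  3  4  5  6  7  8  9 10 11 12 13 14 15 16 17
g(k):  0  0  1  1  2  0  0  1  1  2  0  0  1  1  2  0  0  1
So g(17) = 1.

1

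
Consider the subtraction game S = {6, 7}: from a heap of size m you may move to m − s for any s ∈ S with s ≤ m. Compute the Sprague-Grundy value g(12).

2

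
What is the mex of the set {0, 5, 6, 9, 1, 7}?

The values 0, 1 are all present; 2 is the first non-negative integer missing from the set.

2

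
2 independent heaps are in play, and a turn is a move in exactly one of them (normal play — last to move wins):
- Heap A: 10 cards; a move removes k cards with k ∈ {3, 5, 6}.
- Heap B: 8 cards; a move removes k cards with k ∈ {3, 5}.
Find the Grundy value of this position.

0

Grundy values for heap A (subtraction set {3, 5, 6}):
k:     0  1  2  3  4  5  6  7  8  9 10
g(k):  0  0  0  1  1  1  2  2  2  0  0
So g(10) = 0.
For heap B, compute g(0), g(1), … with moves {3, 5}:
g(0) = mex{} = 0
g(1) = mex{} = 0
g(2) = mex{} = 0
g(3) = mex{0} = 1
g(4) = mex{0} = 1
g(5) = mex{0} = 1
g(6) = mex{0,1} = 2
g(7) = mex{0,1} = 2
g(8) = mex{1} = 0
So g(8) = 0.
By the Sprague-Grundy theorem, the Grundy value of a sum of independent games is the XOR of the component values.
Combined value = 0 XOR 0 = 0.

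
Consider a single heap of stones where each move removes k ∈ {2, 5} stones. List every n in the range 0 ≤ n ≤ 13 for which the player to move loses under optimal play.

0, 1, 4, 7, 8, 11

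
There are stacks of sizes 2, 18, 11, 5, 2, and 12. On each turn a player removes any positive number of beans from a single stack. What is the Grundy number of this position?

16

Nim-sum: 2 ⊕ 18 ⊕ 11 ⊕ 5 ⊕ 2 ⊕ 12 = 16.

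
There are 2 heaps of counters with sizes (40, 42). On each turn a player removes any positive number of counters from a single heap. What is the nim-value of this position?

Nim-sum: 40 ^ 42 = 2.

2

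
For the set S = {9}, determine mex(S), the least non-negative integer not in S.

0 is not in the set, so the mex is 0.

0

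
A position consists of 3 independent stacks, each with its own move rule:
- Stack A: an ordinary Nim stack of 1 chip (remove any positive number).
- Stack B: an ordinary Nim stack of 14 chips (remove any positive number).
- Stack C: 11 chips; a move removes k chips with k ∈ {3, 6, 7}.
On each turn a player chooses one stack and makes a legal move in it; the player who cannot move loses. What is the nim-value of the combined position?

Stack A is a plain Nim stack of size 1, so its Grundy value is 1.
Stack B is a plain Nim stack of size 14, so its Grundy value is 14.
Build the Grundy sequence for stack C with g(k) = mex{g(k−s) : s ∈ {3, 6, 7}, s ≤ k}:
k:     0  1  2  3  4  5  6  7  8  9 10 11
g(k):  0  0  0  1  1  1  2  2  2  3  0  0
So g(11) = 0.
The value of a disjunctive sum is the nim-sum of the parts.
Combined value = 1 ⊕ 14 ⊕ 0 = 15.

15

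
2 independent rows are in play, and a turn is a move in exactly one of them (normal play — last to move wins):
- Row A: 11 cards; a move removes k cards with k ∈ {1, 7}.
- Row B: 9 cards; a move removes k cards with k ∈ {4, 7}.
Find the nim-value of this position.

Build the Grundy sequence for row A with g(k) = mex{g(k−s) : s ∈ {1, 7}, s ≤ k}:
k:     0  1  2  3  4  5  6  7  8  9 10 11
g(k):  0  1  0  1  0  1  0  1  0  1  0  1
So g(11) = 1.
For row B, compute g(0), g(1), … with moves {4, 7}:
g(0) = mex{} = 0
g(1) = mex{} = 0
g(2) = mex{} = 0
g(3) = mex{} = 0
g(4) = mex{0} = 1
g(5) = mex{0} = 1
g(6) = mex{0} = 1
g(7) = mex{0} = 1
g(8) = mex{0,1} = 2
g(9) = mex{0,1} = 2
So g(9) = 2.
The value of a disjunctive sum is the nim-sum of the parts.
Combined value = 1 ⊕ 2 = 3.

3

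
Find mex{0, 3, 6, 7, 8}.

1

0 is in the set but 1 is not, so the mex is 1.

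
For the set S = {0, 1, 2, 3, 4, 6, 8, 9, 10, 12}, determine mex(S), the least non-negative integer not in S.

The values 0, 1, 2, 3, 4 are all present; 5 is the first non-negative integer missing from the set.

5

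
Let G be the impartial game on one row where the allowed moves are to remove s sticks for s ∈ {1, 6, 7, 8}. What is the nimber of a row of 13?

Grundy values for subtraction set {1, 6, 7, 8}:
g(0) = mex{} = 0
g(1) = mex{0} = 1
g(2) = mex{1} = 0
g(3) = mex{0} = 1
g(4) = mex{1} = 0
g(5) = mex{0} = 1
g(6) = mex{0,1} = 2
g(7) = mex{0,1,2} = 3
g(8) = mex{0,1,3} = 2
g(9) = mex{0,1,2} = 3
g(10) = mex{0,1,3} = 2
g(11) = mex{0,1,2} = 3
g(12) = mex{0,1,2,3} = 4
g(13) = mex{1,2,3,4} = 0
So g(13) = 0.

0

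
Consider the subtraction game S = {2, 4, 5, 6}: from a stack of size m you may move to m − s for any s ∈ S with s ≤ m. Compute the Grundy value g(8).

Compute g(0), g(1), … for moves {2, 4, 5, 6}:
g(0) = mex{} = 0
g(1) = mex{} = 0
g(2) = mex{0} = 1
g(3) = mex{0} = 1
g(4) = mex{0,1} = 2
g(5) = mex{0,1} = 2
g(6) = mex{0,1,2} = 3
g(7) = mex{0,1,2} = 3
g(8) = mex{1,2,3} = 0
So g(8) = 0.

0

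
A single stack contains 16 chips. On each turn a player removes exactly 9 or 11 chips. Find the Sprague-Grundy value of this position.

1

Build the Grundy sequence with g(k) = mex{g(k−s) : s ∈ {9, 11}, s ≤ k}:
k:     0  1  2  3  4  5  6  7  8  9 10 11 12 13 14 15 16
g(k):  0  0  0  0  0  0  0  0  0  1  1  1  1  1  1  1  1
So g(16) = 1.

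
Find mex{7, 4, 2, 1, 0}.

The values 0, 1, 2 are all present; 3 is the first non-negative integer missing from the set.

3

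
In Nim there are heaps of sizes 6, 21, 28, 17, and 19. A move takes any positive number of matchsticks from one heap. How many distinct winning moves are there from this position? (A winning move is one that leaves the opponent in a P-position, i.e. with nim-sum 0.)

Bitwise XOR of the heap sizes:
  00110  (6)
  10101  (21)
  11100  (28)
  10001  (17)
  10011  (19)
  -----
  01101  (13)
The overall nim-sum is X = 13. A heap of size p has a winning move iff p XOR X < p (reduce it to p XOR X).
  6: 6 XOR 13 = 11 ≥ 6 — no move.
  21: 21 XOR 13 = 24 ≥ 21 — no move.
  28: 28 XOR 13 = 17 < 28 — winning move (to 17).
  17: 17 XOR 13 = 28 ≥ 17 — no move.
  19: 19 XOR 13 = 30 ≥ 19 — no move.
That gives 1 winning move.

1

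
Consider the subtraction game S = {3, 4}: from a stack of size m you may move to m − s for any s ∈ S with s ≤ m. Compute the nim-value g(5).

Compute g(0), g(1), … for moves {3, 4}:
k:     0  1  2  3  4  5
g(k):  0  0  0  1  1  1
So g(5) = 1.

1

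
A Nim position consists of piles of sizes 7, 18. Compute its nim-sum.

21

Compute the nim-sum pairwise:
7 ⊕ 18 = 21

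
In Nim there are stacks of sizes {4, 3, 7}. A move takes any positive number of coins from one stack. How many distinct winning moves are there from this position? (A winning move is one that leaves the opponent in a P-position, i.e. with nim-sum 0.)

Nim-sum: 4 ⊕ 3 ⊕ 7 = 0.
The nim-sum is already 0, so every move leaves a nonzero nim-sum — there are no winning moves.

0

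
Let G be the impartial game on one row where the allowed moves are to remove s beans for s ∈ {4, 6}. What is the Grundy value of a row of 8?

Build the Grundy sequence with g(k) = mex{g(k−s) : s ∈ {4, 6}, s ≤ k}:
g(0) = mex{} = 0
g(1) = mex{} = 0
g(2) = mex{} = 0
g(3) = mex{} = 0
g(4) = mex{0} = 1
g(5) = mex{0} = 1
g(6) = mex{0} = 1
g(7) = mex{0} = 1
g(8) = mex{0,1} = 2
So g(8) = 2.

2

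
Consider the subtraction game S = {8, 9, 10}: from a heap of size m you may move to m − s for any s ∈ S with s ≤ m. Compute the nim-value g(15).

1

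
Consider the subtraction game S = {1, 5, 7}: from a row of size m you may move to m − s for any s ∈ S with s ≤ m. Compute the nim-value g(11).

1

Compute g(0), g(1), … for moves {1, 5, 7}:
k:     0  1  2  3  4  5  6  7  8  9 10 11
g(k):  0  1  0  1  0  1  0  1  0  1  0  1
So g(11) = 1.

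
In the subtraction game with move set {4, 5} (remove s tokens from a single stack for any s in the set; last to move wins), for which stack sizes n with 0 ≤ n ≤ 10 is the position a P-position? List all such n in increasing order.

0, 1, 2, 3, 9, 10

Compute g(0), g(1), … for moves {4, 5}:
k:     0  1  2  3  4  5  6  7  8  9 10
g(k):  0  0  0  0  1  1  1  1  2  0  0
The P-positions (g = 0) in 0..10 are 0, 1, 2, 3, 9, 10.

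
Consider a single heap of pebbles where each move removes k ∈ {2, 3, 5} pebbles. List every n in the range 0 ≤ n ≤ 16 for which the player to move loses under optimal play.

0, 1, 7, 8, 14, 15

Grundy values for subtraction set {2, 3, 5}:
k:     0  1  2  3  4  5  6  7  8  9 10 11 12 13 14 15 16
g(k):  0  0  1  1  2  2  3  0  0  1  1  2  2  3  0  0  1
The P-positions (g = 0) in 0..16 are 0, 1, 7, 8, 14, 15.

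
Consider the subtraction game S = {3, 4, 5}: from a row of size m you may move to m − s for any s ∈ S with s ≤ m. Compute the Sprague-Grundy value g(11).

1

Build the Grundy sequence with g(k) = mex{g(k−s) : s ∈ {3, 4, 5}, s ≤ k}:
k:     0  1  2  3  4  5  6  7  8  9 10 11
g(k):  0  0  0  1  1  1  2  2  0  0  0  1
So g(11) = 1.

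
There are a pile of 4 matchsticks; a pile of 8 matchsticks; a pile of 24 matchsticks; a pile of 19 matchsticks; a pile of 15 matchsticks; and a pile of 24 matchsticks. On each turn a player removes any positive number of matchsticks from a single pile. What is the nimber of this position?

16

Compute the nim-sum pairwise:
4 XOR 8 = 12
12 XOR 24 = 20
20 XOR 19 = 7
7 XOR 15 = 8
8 XOR 24 = 16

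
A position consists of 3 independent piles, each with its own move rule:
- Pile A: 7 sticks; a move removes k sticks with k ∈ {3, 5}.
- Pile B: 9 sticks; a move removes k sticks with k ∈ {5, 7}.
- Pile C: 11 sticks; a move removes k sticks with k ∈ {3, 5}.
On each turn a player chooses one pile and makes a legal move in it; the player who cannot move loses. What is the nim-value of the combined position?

Build the Grundy sequence for pile A with g(k) = mex{g(k−s) : s ∈ {3, 5}, s ≤ k}:
g(0) = mex{} = 0
g(1) = mex{} = 0
g(2) = mex{} = 0
g(3) = mex{0} = 1
g(4) = mex{0} = 1
g(5) = mex{0} = 1
g(6) = mex{0,1} = 2
g(7) = mex{0,1} = 2
So g(7) = 2.
For pile B, compute g(0), g(1), … with moves {5, 7}:
g(0) = mex{} = 0
g(1) = mex{} = 0
g(2) = mex{} = 0
g(3) = mex{} = 0
g(4) = mex{} = 0
g(5) = mex{0} = 1
g(6) = mex{0} = 1
g(7) = mex{0} = 1
g(8) = mex{0} = 1
g(9) = mex{0} = 1
So g(9) = 1.
Build the Grundy sequence for pile C with g(k) = mex{g(k−s) : s ∈ {3, 5}, s ≤ k}:
g(0) = mex{} = 0
g(1) = mex{} = 0
g(2) = mex{} = 0
g(3) = mex{0} = 1
g(4) = mex{0} = 1
g(5) = mex{0} = 1
g(6) = mex{0,1} = 2
g(7) = mex{0,1} = 2
g(8) = mex{1} = 0
g(9) = mex{1,2} = 0
g(10) = mex{1,2} = 0
g(11) = mex{0,2} = 1
So g(11) = 1.
The value of a disjunctive sum is the nim-sum of the parts.
Combined value = 2 XOR 1 XOR 1 = 2.

2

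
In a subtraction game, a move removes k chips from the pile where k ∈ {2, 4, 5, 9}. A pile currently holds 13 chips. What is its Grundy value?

3

Compute g(0), g(1), … for moves {2, 4, 5, 9}:
k:     0  1  2  3  4  5  6  7  8  9 10 11 12 13
g(k):  0  0  1  1  2  2  3  0  0  1  1  2  2  3
So g(13) = 3.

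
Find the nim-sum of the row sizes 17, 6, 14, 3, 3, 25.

Compute the nim-sum pairwise:
17 XOR 6 = 23
23 XOR 14 = 25
25 XOR 3 = 26
26 XOR 3 = 25
25 XOR 25 = 0

0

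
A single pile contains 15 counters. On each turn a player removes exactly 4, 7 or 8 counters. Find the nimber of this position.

Compute g(0), g(1), … for moves {4, 7, 8}:
k:     0  1  2  3  4  5  6  7  8  9 10 11 12 13 14 15
g(k):  0  0  0  0  1  1  1  1  2  2  2  2  0  0  0  0
So g(15) = 0.

0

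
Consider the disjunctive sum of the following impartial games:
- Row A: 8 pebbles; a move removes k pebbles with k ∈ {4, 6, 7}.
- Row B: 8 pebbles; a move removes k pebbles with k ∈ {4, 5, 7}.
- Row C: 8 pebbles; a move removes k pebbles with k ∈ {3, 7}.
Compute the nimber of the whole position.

Build the Grundy sequence for row A with g(k) = mex{g(k−s) : s ∈ {4, 6, 7}, s ≤ k}:
k:     0  1  2  3  4  5  6  7  8
g(k):  0  0  0  0  1  1  1  1  2
So g(8) = 2.
Build the Grundy sequence for row B with g(k) = mex{g(k−s) : s ∈ {4, 5, 7}, s ≤ k}:
g(0) = mex{} = 0
g(1) = mex{} = 0
g(2) = mex{} = 0
g(3) = mex{} = 0
g(4) = mex{0} = 1
g(5) = mex{0} = 1
g(6) = mex{0} = 1
g(7) = mex{0} = 1
g(8) = mex{0,1} = 2
So g(8) = 2.
For row C, compute g(0), g(1), … with moves {3, 7}:
g(0) = mex{} = 0
g(1) = mex{} = 0
g(2) = mex{} = 0
g(3) = mex{0} = 1
g(4) = mex{0} = 1
g(5) = mex{0} = 1
g(6) = mex{1} = 0
g(7) = mex{0,1} = 2
g(8) = mex{0,1} = 2
So g(8) = 2.
The value of a disjunctive sum is the nim-sum of the parts.
Combined value = 2 XOR 2 XOR 2 = 2.

2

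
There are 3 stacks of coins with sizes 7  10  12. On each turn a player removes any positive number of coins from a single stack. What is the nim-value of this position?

1

Nim-sum: 7 XOR 10 XOR 12 = 1.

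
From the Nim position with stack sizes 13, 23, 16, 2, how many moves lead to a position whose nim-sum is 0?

Compute the nim-sum pairwise:
13 ⊕ 23 = 26
26 ⊕ 16 = 10
10 ⊕ 2 = 8
The overall nim-sum is X = 8. A stack of size p has a winning move iff p XOR X < p (reduce it to p XOR X).
  13: 13 XOR 8 = 5 < 13 — winning move (to 5).
  23: 23 XOR 8 = 31 ≥ 23 — no move.
  16: 16 XOR 8 = 24 ≥ 16 — no move.
  2: 2 XOR 8 = 10 ≥ 2 — no move.
That gives 1 winning move.

1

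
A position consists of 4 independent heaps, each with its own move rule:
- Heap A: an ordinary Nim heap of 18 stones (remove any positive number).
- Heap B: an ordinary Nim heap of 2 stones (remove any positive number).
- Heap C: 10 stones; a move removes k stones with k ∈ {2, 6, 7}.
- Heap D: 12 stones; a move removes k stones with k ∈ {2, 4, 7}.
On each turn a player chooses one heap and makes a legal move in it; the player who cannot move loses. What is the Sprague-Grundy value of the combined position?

19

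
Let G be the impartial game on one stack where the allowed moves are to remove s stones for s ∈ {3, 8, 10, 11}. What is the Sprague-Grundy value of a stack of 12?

Compute g(0), g(1), … for moves {3, 8, 10, 11}:
g(0) = mex{} = 0
g(1) = mex{} = 0
g(2) = mex{} = 0
g(3) = mex{0} = 1
g(4) = mex{0} = 1
g(5) = mex{0} = 1
g(6) = mex{1} = 0
g(7) = mex{1} = 0
g(8) = mex{0,1} = 2
g(9) = mex{0} = 1
g(10) = mex{0} = 1
g(11) = mex{0,1,2} = 3
g(12) = mex{0,1} = 2
So g(12) = 2.

2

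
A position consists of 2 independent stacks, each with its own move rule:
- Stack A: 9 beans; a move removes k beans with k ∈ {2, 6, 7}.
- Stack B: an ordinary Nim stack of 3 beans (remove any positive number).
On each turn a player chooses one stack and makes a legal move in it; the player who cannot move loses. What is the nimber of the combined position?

Build the Grundy sequence for stack A with g(k) = mex{g(k−s) : s ∈ {2, 6, 7}, s ≤ k}:
k:     0  1  2  3  4  5  6  7  8  9
g(k):  0  0  1  1  0  0  1  1  2  0
So g(9) = 0.
Stack B is a plain Nim stack of size 3, so its Grundy value is 3.
By the Sprague-Grundy theorem, the Grundy value of a sum of independent games is the XOR of the component values.
Combined value = 0 XOR 3 = 3.

3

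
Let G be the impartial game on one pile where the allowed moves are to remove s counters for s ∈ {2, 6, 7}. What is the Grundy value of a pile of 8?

2

Compute g(0), g(1), … for moves {2, 6, 7}:
g(0) = mex{} = 0
g(1) = mex{} = 0
g(2) = mex{0} = 1
g(3) = mex{0} = 1
g(4) = mex{1} = 0
g(5) = mex{1} = 0
g(6) = mex{0} = 1
g(7) = mex{0} = 1
g(8) = mex{0,1} = 2
So g(8) = 2.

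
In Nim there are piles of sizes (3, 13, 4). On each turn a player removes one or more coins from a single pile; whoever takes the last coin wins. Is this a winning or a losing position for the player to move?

Compute the nim-sum pairwise:
3 XOR 13 = 14
14 XOR 4 = 10
The nim-sum is 10 ≠ 0, so this is an N-position: the player to move can win.

Winning position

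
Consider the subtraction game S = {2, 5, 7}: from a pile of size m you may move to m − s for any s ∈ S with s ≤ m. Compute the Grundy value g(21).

2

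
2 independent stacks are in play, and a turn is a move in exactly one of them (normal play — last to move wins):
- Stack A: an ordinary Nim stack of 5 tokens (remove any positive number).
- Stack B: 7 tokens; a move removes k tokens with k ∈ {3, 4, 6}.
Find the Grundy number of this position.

Stack A is a plain Nim stack of size 5, so its Grundy value is 5.
Grundy values for stack B (subtraction set {3, 4, 6}):
k:     0  1  2  3  4  5  6  7
g(k):  0  0  0  1  1  1  2  2
So g(7) = 2.
The value of a disjunctive sum is the nim-sum of the parts.
Combined value = 5 ⊕ 2 = 7.

7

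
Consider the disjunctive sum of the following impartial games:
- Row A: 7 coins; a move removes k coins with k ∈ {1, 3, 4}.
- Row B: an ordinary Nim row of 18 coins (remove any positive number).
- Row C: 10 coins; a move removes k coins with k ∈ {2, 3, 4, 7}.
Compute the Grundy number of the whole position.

16

Build the Grundy sequence for row A with g(k) = mex{g(k−s) : s ∈ {1, 3, 4}, s ≤ k}:
k:     0  1  2  3  4  5  6  7
g(k):  0  1  0  1  2  3  2  0
So g(7) = 0.
Row B is a plain Nim row of size 18, so its Grundy value is 18.
Grundy values for row C (subtraction set {2, 3, 4, 7}):
g(0) = mex{} = 0
g(1) = mex{} = 0
g(2) = mex{0} = 1
g(3) = mex{0} = 1
g(4) = mex{0,1} = 2
g(5) = mex{0,1} = 2
g(6) = mex{1,2} = 0
g(7) = mex{0,1,2} = 3
g(8) = mex{0,2} = 1
g(9) = mex{0,1,2,3} = 4
g(10) = mex{0,1,3} = 2
So g(10) = 2.
The value of a disjunctive sum is the nim-sum of the parts.
Combined value = 0 XOR 18 XOR 2 = 16.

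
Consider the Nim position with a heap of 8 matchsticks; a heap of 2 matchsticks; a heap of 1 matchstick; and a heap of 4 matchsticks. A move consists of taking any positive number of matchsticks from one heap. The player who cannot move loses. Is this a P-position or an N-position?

N-position

Bitwise XOR of the heap sizes:
  1000  (8)
  0010  (2)
  0001  (1)
  0100  (4)
  ----
  1111  (15)
The nim-sum is 15 ≠ 0, so this is an N-position: the player to move can win.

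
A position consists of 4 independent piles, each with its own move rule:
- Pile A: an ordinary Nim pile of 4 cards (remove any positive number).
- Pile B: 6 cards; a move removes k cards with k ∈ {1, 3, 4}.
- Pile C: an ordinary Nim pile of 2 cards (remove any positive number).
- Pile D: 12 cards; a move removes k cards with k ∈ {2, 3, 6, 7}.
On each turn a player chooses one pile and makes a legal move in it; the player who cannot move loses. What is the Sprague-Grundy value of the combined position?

5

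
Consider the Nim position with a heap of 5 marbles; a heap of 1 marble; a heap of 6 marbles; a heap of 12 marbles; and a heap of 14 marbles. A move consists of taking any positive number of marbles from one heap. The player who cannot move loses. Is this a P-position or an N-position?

Compute the nim-sum pairwise:
5 ^ 1 = 4
4 ^ 6 = 2
2 ^ 12 = 14
14 ^ 14 = 0
The nim-sum is 0, so this is a P-position: the player to move is in a losing position under optimal play.

P-position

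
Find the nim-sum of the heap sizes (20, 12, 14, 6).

16

Nim-sum: 20 XOR 12 XOR 14 XOR 6 = 16.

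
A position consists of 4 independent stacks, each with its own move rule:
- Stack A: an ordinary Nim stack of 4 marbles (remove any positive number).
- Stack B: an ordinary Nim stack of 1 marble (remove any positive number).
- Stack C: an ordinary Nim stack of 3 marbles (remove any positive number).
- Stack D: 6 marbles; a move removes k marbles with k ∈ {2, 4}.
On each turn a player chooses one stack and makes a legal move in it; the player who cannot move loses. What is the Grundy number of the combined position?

6

Stack A is a plain Nim stack of size 4, so its Grundy value is 4.
Stack B is a plain Nim stack of size 1, so its Grundy value is 1.
Stack C is a plain Nim stack of size 3, so its Grundy value is 3.
Grundy values for stack D (subtraction set {2, 4}):
k:     0  1  2  3  4  5  6
g(k):  0  0  1  1  2  2  0
So g(6) = 0.
The value of a disjunctive sum is the nim-sum of the parts.
Combined value = 4 ⊕ 1 ⊕ 3 ⊕ 0 = 6.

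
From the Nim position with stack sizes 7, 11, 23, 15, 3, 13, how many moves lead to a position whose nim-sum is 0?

1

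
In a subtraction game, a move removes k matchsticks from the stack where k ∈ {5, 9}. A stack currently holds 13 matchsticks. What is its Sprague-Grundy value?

Grundy values for subtraction set {5, 9}:
g(0) = mex{} = 0
g(1) = mex{} = 0
g(2) = mex{} = 0
g(3) = mex{} = 0
g(4) = mex{} = 0
g(5) = mex{0} = 1
g(6) = mex{0} = 1
g(7) = mex{0} = 1
g(8) = mex{0} = 1
g(9) = mex{0} = 1
g(10) = mex{0,1} = 2
g(11) = mex{0,1} = 2
g(12) = mex{0,1} = 2
g(13) = mex{0,1} = 2
So g(13) = 2.

2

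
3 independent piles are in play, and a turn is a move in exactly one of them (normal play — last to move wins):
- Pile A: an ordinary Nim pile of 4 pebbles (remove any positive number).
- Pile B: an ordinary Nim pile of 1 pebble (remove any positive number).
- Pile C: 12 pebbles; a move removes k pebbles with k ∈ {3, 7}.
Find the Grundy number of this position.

5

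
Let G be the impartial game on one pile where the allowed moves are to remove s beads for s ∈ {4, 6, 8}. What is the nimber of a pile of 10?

2

Grundy values for subtraction set {4, 6, 8}:
g(0) = mex{} = 0
g(1) = mex{} = 0
g(2) = mex{} = 0
g(3) = mex{} = 0
g(4) = mex{0} = 1
g(5) = mex{0} = 1
g(6) = mex{0} = 1
g(7) = mex{0} = 1
g(8) = mex{0,1} = 2
g(9) = mex{0,1} = 2
g(10) = mex{0,1} = 2
So g(10) = 2.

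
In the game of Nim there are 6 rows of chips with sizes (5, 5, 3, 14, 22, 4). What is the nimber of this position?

Nim-sum: 5 ⊕ 5 ⊕ 3 ⊕ 14 ⊕ 22 ⊕ 4 = 31.

31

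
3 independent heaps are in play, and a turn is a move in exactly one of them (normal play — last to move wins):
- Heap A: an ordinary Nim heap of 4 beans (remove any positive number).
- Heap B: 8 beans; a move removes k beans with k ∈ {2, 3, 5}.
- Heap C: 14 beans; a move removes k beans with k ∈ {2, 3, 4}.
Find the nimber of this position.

5

Heap A is a plain Nim heap of size 4, so its Grundy value is 4.
For heap B, compute g(0), g(1), … with moves {2, 3, 5}:
g(0) = mex{} = 0
g(1) = mex{} = 0
g(2) = mex{0} = 1
g(3) = mex{0} = 1
g(4) = mex{0,1} = 2
g(5) = mex{0,1} = 2
g(6) = mex{0,1,2} = 3
g(7) = mex{1,2} = 0
g(8) = mex{1,2,3} = 0
So g(8) = 0.
Grundy values for heap C (subtraction set {2, 3, 4}):
g(0) = mex{} = 0
g(1) = mex{} = 0
g(2) = mex{0} = 1
g(3) = mex{0} = 1
g(4) = mex{0,1} = 2
g(5) = mex{0,1} = 2
g(6) = mex{1,2} = 0
g(7) = mex{1,2} = 0
g(8) = mex{0,2} = 1
g(9) = mex{0,2} = 1
g(10) = mex{0,1} = 2
g(11) = mex{0,1} = 2
g(12) = mex{1,2} = 0
g(13) = mex{1,2} = 0
g(14) = mex{0,2} = 1
So g(14) = 1.
By the Sprague-Grundy theorem, the Grundy value of a sum of independent games is the XOR of the component values.
Combined value = 4 ⊕ 0 ⊕ 1 = 5.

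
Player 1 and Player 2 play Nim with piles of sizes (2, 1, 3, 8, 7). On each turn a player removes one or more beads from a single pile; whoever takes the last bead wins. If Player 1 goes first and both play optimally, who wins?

Player 1 wins

Nim-sum: 2 ^ 1 ^ 3 ^ 8 ^ 7 = 15.
The nim-sum is 15 ≠ 0, so this is an N-position: the player to move can win; Player 1 has a winning move.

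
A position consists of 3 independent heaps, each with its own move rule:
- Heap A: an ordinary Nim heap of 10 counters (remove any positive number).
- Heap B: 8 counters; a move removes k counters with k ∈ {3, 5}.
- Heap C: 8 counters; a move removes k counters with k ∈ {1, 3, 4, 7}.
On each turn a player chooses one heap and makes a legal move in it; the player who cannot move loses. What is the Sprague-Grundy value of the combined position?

Heap A is a plain Nim heap of size 10, so its Grundy value is 10.
Grundy values for heap B (subtraction set {3, 5}):
g(0) = mex{} = 0
g(1) = mex{} = 0
g(2) = mex{} = 0
g(3) = mex{0} = 1
g(4) = mex{0} = 1
g(5) = mex{0} = 1
g(6) = mex{0,1} = 2
g(7) = mex{0,1} = 2
g(8) = mex{1} = 0
So g(8) = 0.
Grundy values for heap C (subtraction set {1, 3, 4, 7}):
k:     0  1  2  3  4  5  6  7  8
g(k):  0  1  0  1  2  3  2  3  0
So g(8) = 0.
By the Sprague-Grundy theorem, the Grundy value of a sum of independent games is the XOR of the component values.
Combined value = 10 ⊕ 0 ⊕ 0 = 10.

10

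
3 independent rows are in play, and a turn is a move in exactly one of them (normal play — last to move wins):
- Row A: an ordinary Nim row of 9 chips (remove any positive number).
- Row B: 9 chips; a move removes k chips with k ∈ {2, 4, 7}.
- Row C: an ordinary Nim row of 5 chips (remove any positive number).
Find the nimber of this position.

12

Row A is a plain Nim row of size 9, so its Grundy value is 9.
Build the Grundy sequence for row B with g(k) = mex{g(k−s) : s ∈ {2, 4, 7}, s ≤ k}:
k:     0  1  2  3  4  5  6  7  8  9
g(k):  0  0  1  1  2  2  0  3  1  0
So g(9) = 0.
Row C is a plain Nim row of size 5, so its Grundy value is 5.
The value of a disjunctive sum is the nim-sum of the parts.
Combined value = 9 XOR 0 XOR 5 = 12.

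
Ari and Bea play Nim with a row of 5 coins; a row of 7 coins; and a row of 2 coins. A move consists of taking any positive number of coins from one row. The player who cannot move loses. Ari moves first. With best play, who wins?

Compute the nim-sum pairwise:
5 ⊕ 7 = 2
2 ⊕ 2 = 0
The nim-sum is 0, so this is a P-position: the player to move is in a losing position under optimal play; Ari is about to move from it and so loses — Bea wins.

Bea wins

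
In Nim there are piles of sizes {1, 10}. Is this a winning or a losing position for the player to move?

Write each in binary and XOR column by column:
  0001  (1)
  1010  (10)
  ----
  1011  (11)
The nim-sum is 11 ≠ 0, so this is an N-position: the player to move can win.

Winning position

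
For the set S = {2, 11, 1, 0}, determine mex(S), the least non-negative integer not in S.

The values 0, 1, 2 are all present; 3 is the first non-negative integer missing from the set.

3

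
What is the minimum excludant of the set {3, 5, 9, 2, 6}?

0

0 is not in the set, so the mex is 0.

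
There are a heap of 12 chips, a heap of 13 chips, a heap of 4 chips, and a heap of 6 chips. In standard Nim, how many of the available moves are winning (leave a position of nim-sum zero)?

1

Nim-sum: 12 ⊕ 13 ⊕ 4 ⊕ 6 = 3.
The overall nim-sum is X = 3. A heap of size p has a winning move iff p XOR X < p (reduce it to p XOR X).
  12: 12 XOR 3 = 15 ≥ 12 — no move.
  13: 13 XOR 3 = 14 ≥ 13 — no move.
  4: 4 XOR 3 = 7 ≥ 4 — no move.
  6: 6 XOR 3 = 5 < 6 — winning move (to 5).
That gives 1 winning move.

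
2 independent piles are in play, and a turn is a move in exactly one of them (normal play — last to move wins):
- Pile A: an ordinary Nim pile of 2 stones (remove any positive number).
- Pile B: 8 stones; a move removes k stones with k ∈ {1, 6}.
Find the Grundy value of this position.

Pile A is a plain Nim pile of size 2, so its Grundy value is 2.
Grundy values for pile B (subtraction set {1, 6}):
k:     0  1  2  3  4  5  6  7  8
g(k):  0  1  0  1  0  1  2  0  1
So g(8) = 1.
By the Sprague-Grundy theorem, the Grundy value of a sum of independent games is the XOR of the component values.
Combined value = 2 XOR 1 = 3.

3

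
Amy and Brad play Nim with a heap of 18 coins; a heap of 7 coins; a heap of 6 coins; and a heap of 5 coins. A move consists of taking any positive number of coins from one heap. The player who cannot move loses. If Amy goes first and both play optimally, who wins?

Compute the nim-sum pairwise:
18 XOR 7 = 21
21 XOR 6 = 19
19 XOR 5 = 22
The nim-sum is 22 ≠ 0, so this is an N-position: the player to move can win; Amy has a winning move.

Amy wins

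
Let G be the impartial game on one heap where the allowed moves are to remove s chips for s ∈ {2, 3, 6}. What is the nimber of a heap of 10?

0

Build the Grundy sequence with g(k) = mex{g(k−s) : s ∈ {2, 3, 6}, s ≤ k}:
k:     0  1  2  3  4  5  6  7  8  9 10
g(k):  0  0  1  1  2  0  3  1  2  0  0
So g(10) = 0.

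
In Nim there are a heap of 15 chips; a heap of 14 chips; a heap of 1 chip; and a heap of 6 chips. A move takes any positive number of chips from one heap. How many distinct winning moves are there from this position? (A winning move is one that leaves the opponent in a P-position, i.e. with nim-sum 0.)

3

Bitwise XOR of the heap sizes:
  1111  (15)
  1110  (14)
  0001  (1)
  0110  (6)
  ----
  0110  (6)
The overall nim-sum is X = 6. A heap of size p has a winning move iff p XOR X < p (reduce it to p XOR X).
  15: 15 XOR 6 = 9 < 15 — winning move (to 9).
  14: 14 XOR 6 = 8 < 14 — winning move (to 8).
  1: 1 XOR 6 = 7 ≥ 1 — no move.
  6: 6 XOR 6 = 0 < 6 — winning move (to 0).
That gives 3 winning moves.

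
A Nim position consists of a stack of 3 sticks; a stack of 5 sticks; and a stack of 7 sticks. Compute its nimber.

Bitwise XOR of the heap sizes:
  011  (3)
  101  (5)
  111  (7)
  ---
  001  (1)

1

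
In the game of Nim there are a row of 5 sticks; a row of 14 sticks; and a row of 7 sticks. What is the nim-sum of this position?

12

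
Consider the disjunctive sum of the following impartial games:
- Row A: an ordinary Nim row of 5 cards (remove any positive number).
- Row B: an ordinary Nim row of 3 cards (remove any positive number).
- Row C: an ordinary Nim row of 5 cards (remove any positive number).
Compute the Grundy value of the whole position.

Row A is a plain Nim row of size 5, so its Grundy value is 5.
Row B is a plain Nim row of size 3, so its Grundy value is 3.
Row C is a plain Nim row of size 5, so its Grundy value is 5.
By the Sprague-Grundy theorem, the Grundy value of a sum of independent games is the XOR of the component values.
Combined value = 5 XOR 3 XOR 5 = 3.

3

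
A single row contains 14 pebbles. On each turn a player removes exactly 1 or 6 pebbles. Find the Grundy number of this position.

0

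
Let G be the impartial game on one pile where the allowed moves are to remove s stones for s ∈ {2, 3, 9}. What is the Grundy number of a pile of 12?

0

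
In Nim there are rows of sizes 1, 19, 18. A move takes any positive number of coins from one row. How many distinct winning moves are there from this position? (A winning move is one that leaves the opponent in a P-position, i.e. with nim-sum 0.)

Compute the nim-sum pairwise:
1 ^ 19 = 18
18 ^ 18 = 0
The nim-sum is already 0, so every move leaves a nonzero nim-sum — there are no winning moves.

0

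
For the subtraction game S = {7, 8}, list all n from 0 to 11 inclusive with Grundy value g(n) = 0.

0, 1, 2, 3, 4, 5, 6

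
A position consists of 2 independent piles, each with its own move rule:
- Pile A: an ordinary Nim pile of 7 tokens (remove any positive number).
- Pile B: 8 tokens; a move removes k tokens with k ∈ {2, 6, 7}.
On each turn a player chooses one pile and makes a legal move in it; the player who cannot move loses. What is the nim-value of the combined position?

Pile A is a plain Nim pile of size 7, so its Grundy value is 7.
Build the Grundy sequence for pile B with g(k) = mex{g(k−s) : s ∈ {2, 6, 7}, s ≤ k}:
k:     0  1  2  3  4  5  6  7  8
g(k):  0  0  1  1  0  0  1  1  2
So g(8) = 2.
The value of a disjunctive sum is the nim-sum of the parts.
Combined value = 7 XOR 2 = 5.

5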